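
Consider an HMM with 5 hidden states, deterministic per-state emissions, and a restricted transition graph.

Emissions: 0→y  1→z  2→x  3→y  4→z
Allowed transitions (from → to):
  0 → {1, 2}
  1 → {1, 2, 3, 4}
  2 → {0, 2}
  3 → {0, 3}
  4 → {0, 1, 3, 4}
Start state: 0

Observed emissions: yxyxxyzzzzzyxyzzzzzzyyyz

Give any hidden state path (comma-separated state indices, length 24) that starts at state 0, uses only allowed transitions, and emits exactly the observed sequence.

0,2,0,2,2,0,1,1,1,1,4,0,2,0,1,4,4,1,4,1,3,3,0,1

  t0 'y' -> {0,3}, take 0 (start)
  t1 'x' -> {2}, take 2 (0->2 ok)
  t2 'y' -> {0,3}, take 0 (2->0 ok)
  t3 'x' -> {2}, take 2 (0->2 ok)
  t4 'x' -> {2}, take 2 (2->2 ok)
  t5 'y' -> {0,3}, take 0 (2->0 ok)
  t6 'z' -> {1,4}, take 1 (0->1 ok)
  t7 'z' -> {1,4}, take 1 (1->1 ok)
  t8 'z' -> {1,4}, take 1 (1->1 ok)
  t9 'z' -> {1,4}, take 1 (1->1 ok)
  t10 'z' -> {1,4}, take 4 (1->4 ok)
  t11 'y' -> {0,3}, take 0 (4->0 ok)
  t12 'x' -> {2}, take 2 (0->2 ok)
  t13 'y' -> {0,3}, take 0 (2->0 ok)
  t14 'z' -> {1,4}, take 1 (0->1 ok)
  t15 'z' -> {1,4}, take 4 (1->4 ok)
  t16 'z' -> {1,4}, take 4 (4->4 ok)
  t17 'z' -> {1,4}, take 1 (4->1 ok)
  t18 'z' -> {1,4}, take 4 (1->4 ok)
  t19 'z' -> {1,4}, take 1 (4->1 ok)
  t20 'y' -> {0,3}, take 3 (1->3 ok)
  t21 'y' -> {0,3}, take 3 (3->3 ok)
  t22 'y' -> {0,3}, take 0 (3->0 ok)
  t23 'z' -> {1,4}, take 1 (0->1 ok)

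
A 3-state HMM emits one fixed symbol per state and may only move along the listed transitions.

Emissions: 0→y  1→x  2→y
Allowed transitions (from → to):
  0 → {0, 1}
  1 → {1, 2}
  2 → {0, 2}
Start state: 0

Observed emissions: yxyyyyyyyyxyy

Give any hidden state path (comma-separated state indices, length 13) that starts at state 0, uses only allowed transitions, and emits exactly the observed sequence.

0,1,2,2,2,2,2,0,0,0,1,2,0

  t0 'y' -> {0,2}, take 0 (start)
  t1 'x' -> {1}, take 1 (0->1 ok)
  t2 'y' -> {0,2}, take 2 (1->2 ok)
  t3 'y' -> {0,2}, take 2 (2->2 ok)
  t4 'y' -> {0,2}, take 2 (2->2 ok)
  t5 'y' -> {0,2}, take 2 (2->2 ok)
  t6 'y' -> {0,2}, take 2 (2->2 ok)
  t7 'y' -> {0,2}, take 0 (2->0 ok)
  t8 'y' -> {0,2}, take 0 (0->0 ok)
  t9 'y' -> {0,2}, take 0 (0->0 ok)
  t10 'x' -> {1}, take 1 (0->1 ok)
  t11 'y' -> {0,2}, take 2 (1->2 ok)
  t12 'y' -> {0,2}, take 0 (2->0 ok)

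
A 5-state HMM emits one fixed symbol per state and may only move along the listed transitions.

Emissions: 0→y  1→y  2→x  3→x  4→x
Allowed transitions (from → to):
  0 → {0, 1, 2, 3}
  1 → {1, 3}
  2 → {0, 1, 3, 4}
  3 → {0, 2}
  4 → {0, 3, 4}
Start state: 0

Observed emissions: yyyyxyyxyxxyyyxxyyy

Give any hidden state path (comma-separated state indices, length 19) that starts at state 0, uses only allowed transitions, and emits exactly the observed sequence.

  pos 0: y in {0,1}, choose 0; start
  pos 1: y in {0,1}, choose 0; 0->0 ok
  pos 2: y in {0,1}, choose 1; 0->1 ok
  pos 3: y in {0,1}, choose 1; 1->1 ok
  pos 4: x in {2,3,4}, choose 3; 1->3 ok
  pos 5: y in {0,1}, choose 0; 3->0 ok
  pos 6: y in {0,1}, choose 1; 0->1 ok
  pos 7: x in {2,3,4}, choose 3; 1->3 ok
  pos 8: y in {0,1}, choose 0; 3->0 ok
  pos 9: x in {2,3,4}, choose 2; 0->2 ok
  pos 10: x in {2,3,4}, choose 4; 2->4 ok
  pos 11: y in {0,1}, choose 0; 4->0 ok
  pos 12: y in {0,1}, choose 1; 0->1 ok
  pos 13: y in {0,1}, choose 1; 1->1 ok
  pos 14: x in {2,3,4}, choose 3; 1->3 ok
  pos 15: x in {2,3,4}, choose 2; 3->2 ok
  pos 16: y in {0,1}, choose 0; 2->0 ok
  pos 17: y in {0,1}, choose 0; 0->0 ok
  pos 18: y in {0,1}, choose 1; 0->1 ok

0,0,1,1,3,0,1,3,0,2,4,0,1,1,3,2,0,0,1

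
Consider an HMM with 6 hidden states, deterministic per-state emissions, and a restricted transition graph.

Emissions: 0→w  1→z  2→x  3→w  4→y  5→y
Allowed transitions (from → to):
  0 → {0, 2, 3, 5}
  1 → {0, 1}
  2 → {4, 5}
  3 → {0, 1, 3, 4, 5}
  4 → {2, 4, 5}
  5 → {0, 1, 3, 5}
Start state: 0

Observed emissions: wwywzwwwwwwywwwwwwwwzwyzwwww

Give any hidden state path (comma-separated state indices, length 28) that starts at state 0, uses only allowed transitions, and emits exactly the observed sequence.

0,3,5,3,1,0,0,3,0,0,0,5,3,3,0,3,0,3,3,3,1,0,5,1,0,3,0,3

  t0 'w' -> {0,3}, take 0 (start)
  t1 'w' -> {0,3}, take 3 (0->3 ok)
  t2 'y' -> {4,5}, take 5 (3->5 ok)
  t3 'w' -> {0,3}, take 3 (5->3 ok)
  t4 'z' -> {1}, take 1 (3->1 ok)
  t5 'w' -> {0,3}, take 0 (1->0 ok)
  t6 'w' -> {0,3}, take 0 (0->0 ok)
  t7 'w' -> {0,3}, take 3 (0->3 ok)
  t8 'w' -> {0,3}, take 0 (3->0 ok)
  t9 'w' -> {0,3}, take 0 (0->0 ok)
  t10 'w' -> {0,3}, take 0 (0->0 ok)
  t11 'y' -> {4,5}, take 5 (0->5 ok)
  t12 'w' -> {0,3}, take 3 (5->3 ok)
  t13 'w' -> {0,3}, take 3 (3->3 ok)
  t14 'w' -> {0,3}, take 0 (3->0 ok)
  t15 'w' -> {0,3}, take 3 (0->3 ok)
  t16 'w' -> {0,3}, take 0 (3->0 ok)
  t17 'w' -> {0,3}, take 3 (0->3 ok)
  t18 'w' -> {0,3}, take 3 (3->3 ok)
  t19 'w' -> {0,3}, take 3 (3->3 ok)
  t20 'z' -> {1}, take 1 (3->1 ok)
  t21 'w' -> {0,3}, take 0 (1->0 ok)
  t22 'y' -> {4,5}, take 5 (0->5 ok)
  t23 'z' -> {1}, take 1 (5->1 ok)
  t24 'w' -> {0,3}, take 0 (1->0 ok)
  t25 'w' -> {0,3}, take 3 (0->3 ok)
  t26 'w' -> {0,3}, take 0 (3->0 ok)
  t27 'w' -> {0,3}, take 3 (0->3 ok)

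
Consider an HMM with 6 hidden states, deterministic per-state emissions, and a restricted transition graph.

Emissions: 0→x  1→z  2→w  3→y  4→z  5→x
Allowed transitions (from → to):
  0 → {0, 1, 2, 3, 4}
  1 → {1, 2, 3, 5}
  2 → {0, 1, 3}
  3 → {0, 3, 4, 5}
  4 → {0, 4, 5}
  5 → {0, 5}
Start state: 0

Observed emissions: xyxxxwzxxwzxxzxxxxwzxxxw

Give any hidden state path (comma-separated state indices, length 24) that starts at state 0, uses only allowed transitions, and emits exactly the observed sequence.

0,3,5,5,0,2,1,5,0,2,1,5,0,4,5,5,0,0,2,1,5,0,0,2

  pos 0: x in {0,5}, choose 0; start
  pos 1: y in {3}, choose 3; 0->3 ok
  pos 2: x in {0,5}, choose 5; 3->5 ok
  pos 3: x in {0,5}, choose 5; 5->5 ok
  pos 4: x in {0,5}, choose 0; 5->0 ok
  pos 5: w in {2}, choose 2; 0->2 ok
  pos 6: z in {1,4}, choose 1; 2->1 ok
  pos 7: x in {0,5}, choose 5; 1->5 ok
  pos 8: x in {0,5}, choose 0; 5->0 ok
  pos 9: w in {2}, choose 2; 0->2 ok
  pos 10: z in {1,4}, choose 1; 2->1 ok
  pos 11: x in {0,5}, choose 5; 1->5 ok
  pos 12: x in {0,5}, choose 0; 5->0 ok
  pos 13: z in {1,4}, choose 4; 0->4 ok
  pos 14: x in {0,5}, choose 5; 4->5 ok
  pos 15: x in {0,5}, choose 5; 5->5 ok
  pos 16: x in {0,5}, choose 0; 5->0 ok
  pos 17: x in {0,5}, choose 0; 0->0 ok
  pos 18: w in {2}, choose 2; 0->2 ok
  pos 19: z in {1,4}, choose 1; 2->1 ok
  pos 20: x in {0,5}, choose 5; 1->5 ok
  pos 21: x in {0,5}, choose 0; 5->0 ok
  pos 22: x in {0,5}, choose 0; 0->0 ok
  pos 23: w in {2}, choose 2; 0->2 ok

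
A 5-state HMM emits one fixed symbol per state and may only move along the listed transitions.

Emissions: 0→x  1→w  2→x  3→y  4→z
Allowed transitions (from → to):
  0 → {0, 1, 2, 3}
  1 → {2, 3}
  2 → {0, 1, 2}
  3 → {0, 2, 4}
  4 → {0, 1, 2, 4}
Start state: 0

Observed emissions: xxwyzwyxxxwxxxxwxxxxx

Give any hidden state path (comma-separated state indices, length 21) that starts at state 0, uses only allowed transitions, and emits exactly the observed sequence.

0,0,1,3,4,1,3,2,2,2,1,2,0,2,2,1,2,2,2,2,0

  [0] x  {0,2}  => 0  start
  [1] x  {0,2}  => 0  0->0 ok
  [2] w  {1}  => 1  0->1 ok
  [3] y  {3}  => 3  1->3 ok
  [4] z  {4}  => 4  3->4 ok
  [5] w  {1}  => 1  4->1 ok
  [6] y  {3}  => 3  1->3 ok
  [7] x  {0,2}  => 2  3->2 ok
  [8] x  {0,2}  => 2  2->2 ok
  [9] x  {0,2}  => 2  2->2 ok
  [10] w  {1}  => 1  2->1 ok
  [11] x  {0,2}  => 2  1->2 ok
  [12] x  {0,2}  => 0  2->0 ok
  [13] x  {0,2}  => 2  0->2 ok
  [14] x  {0,2}  => 2  2->2 ok
  [15] w  {1}  => 1  2->1 ok
  [16] x  {0,2}  => 2  1->2 ok
  [17] x  {0,2}  => 2  2->2 ok
  [18] x  {0,2}  => 2  2->2 ok
  [19] x  {0,2}  => 2  2->2 ok
  [20] x  {0,2}  => 0  2->0 ok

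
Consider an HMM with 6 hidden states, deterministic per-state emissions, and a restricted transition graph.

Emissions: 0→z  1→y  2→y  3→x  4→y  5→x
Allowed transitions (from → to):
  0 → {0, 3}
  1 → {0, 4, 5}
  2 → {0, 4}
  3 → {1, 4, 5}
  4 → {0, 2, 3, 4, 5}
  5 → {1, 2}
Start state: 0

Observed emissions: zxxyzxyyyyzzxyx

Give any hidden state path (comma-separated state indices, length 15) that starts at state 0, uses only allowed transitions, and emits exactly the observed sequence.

0,3,5,1,0,3,1,4,4,2,0,0,3,1,5

  [0] z  {0}  => 0  start
  [1] x  {3,5}  => 3  0->3 ok
  [2] x  {3,5}  => 5  3->5 ok
  [3] y  {1,2,4}  => 1  5->1 ok
  [4] z  {0}  => 0  1->0 ok
  [5] x  {3,5}  => 3  0->3 ok
  [6] y  {1,2,4}  => 1  3->1 ok
  [7] y  {1,2,4}  => 4  1->4 ok
  [8] y  {1,2,4}  => 4  4->4 ok
  [9] y  {1,2,4}  => 2  4->2 ok
  [10] z  {0}  => 0  2->0 ok
  [11] z  {0}  => 0  0->0 ok
  [12] x  {3,5}  => 3  0->3 ok
  [13] y  {1,2,4}  => 1  3->1 ok
  [14] x  {3,5}  => 5  1->5 ok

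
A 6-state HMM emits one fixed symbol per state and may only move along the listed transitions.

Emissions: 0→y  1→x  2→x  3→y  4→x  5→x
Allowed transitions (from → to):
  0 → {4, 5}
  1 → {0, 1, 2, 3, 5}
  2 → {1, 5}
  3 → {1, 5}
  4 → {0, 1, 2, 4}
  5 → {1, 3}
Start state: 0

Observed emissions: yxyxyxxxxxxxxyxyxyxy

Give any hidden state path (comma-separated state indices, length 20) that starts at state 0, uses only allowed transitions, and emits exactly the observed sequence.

0,4,0,4,0,4,1,5,1,2,1,2,1,3,5,3,1,3,5,3

  [0] y  {0,3}  => 0  start
  [1] x  {1,2,4,5}  => 4  0->4 ok
  [2] y  {0,3}  => 0  4->0 ok
  [3] x  {1,2,4,5}  => 4  0->4 ok
  [4] y  {0,3}  => 0  4->0 ok
  [5] x  {1,2,4,5}  => 4  0->4 ok
  [6] x  {1,2,4,5}  => 1  4->1 ok
  [7] x  {1,2,4,5}  => 5  1->5 ok
  [8] x  {1,2,4,5}  => 1  5->1 ok
  [9] x  {1,2,4,5}  => 2  1->2 ok
  [10] x  {1,2,4,5}  => 1  2->1 ok
  [11] x  {1,2,4,5}  => 2  1->2 ok
  [12] x  {1,2,4,5}  => 1  2->1 ok
  [13] y  {0,3}  => 3  1->3 ok
  [14] x  {1,2,4,5}  => 5  3->5 ok
  [15] y  {0,3}  => 3  5->3 ok
  [16] x  {1,2,4,5}  => 1  3->1 ok
  [17] y  {0,3}  => 3  1->3 ok
  [18] x  {1,2,4,5}  => 5  3->5 ok
  [19] y  {0,3}  => 3  5->3 ok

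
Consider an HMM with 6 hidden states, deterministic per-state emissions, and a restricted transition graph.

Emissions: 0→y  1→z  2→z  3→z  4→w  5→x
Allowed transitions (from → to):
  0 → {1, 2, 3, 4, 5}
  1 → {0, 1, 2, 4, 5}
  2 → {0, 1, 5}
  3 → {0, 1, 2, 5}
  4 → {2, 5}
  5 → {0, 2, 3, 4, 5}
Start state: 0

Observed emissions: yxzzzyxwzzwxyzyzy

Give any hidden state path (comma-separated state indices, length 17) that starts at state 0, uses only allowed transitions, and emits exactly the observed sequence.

  pos 0: y in {0}, choose 0; start
  pos 1: x in {5}, choose 5; 0->5 ok
  pos 2: z in {1,2,3}, choose 3; 5->3 ok
  pos 3: z in {1,2,3}, choose 1; 3->1 ok
  pos 4: z in {1,2,3}, choose 2; 1->2 ok
  pos 5: y in {0}, choose 0; 2->0 ok
  pos 6: x in {5}, choose 5; 0->5 ok
  pos 7: w in {4}, choose 4; 5->4 ok
  pos 8: z in {1,2,3}, choose 2; 4->2 ok
  pos 9: z in {1,2,3}, choose 1; 2->1 ok
  pos 10: w in {4}, choose 4; 1->4 ok
  pos 11: x in {5}, choose 5; 4->5 ok
  pos 12: y in {0}, choose 0; 5->0 ok
  pos 13: z in {1,2,3}, choose 1; 0->1 ok
  pos 14: y in {0}, choose 0; 1->0 ok
  pos 15: z in {1,2,3}, choose 1; 0->1 ok
  pos 16: y in {0}, choose 0; 1->0 ok

0,5,3,1,2,0,5,4,2,1,4,5,0,1,0,1,0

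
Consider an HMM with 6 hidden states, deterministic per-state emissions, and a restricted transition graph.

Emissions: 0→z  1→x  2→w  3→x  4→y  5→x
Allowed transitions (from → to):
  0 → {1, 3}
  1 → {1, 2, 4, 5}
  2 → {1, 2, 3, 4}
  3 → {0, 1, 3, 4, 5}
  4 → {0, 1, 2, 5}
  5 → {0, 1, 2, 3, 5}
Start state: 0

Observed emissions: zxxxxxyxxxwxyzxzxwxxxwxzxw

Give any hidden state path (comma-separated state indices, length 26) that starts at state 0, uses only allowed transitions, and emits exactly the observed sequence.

0,1,1,1,1,1,4,5,3,1,2,1,4,0,3,0,1,2,3,5,1,2,3,0,1,2

  [0] z  {0}  => 0  start
  [1] x  {1,3,5}  => 1  0->1 ok
  [2] x  {1,3,5}  => 1  1->1 ok
  [3] x  {1,3,5}  => 1  1->1 ok
  [4] x  {1,3,5}  => 1  1->1 ok
  [5] x  {1,3,5}  => 1  1->1 ok
  [6] y  {4}  => 4  1->4 ok
  [7] x  {1,3,5}  => 5  4->5 ok
  [8] x  {1,3,5}  => 3  5->3 ok
  [9] x  {1,3,5}  => 1  3->1 ok
  [10] w  {2}  => 2  1->2 ok
  [11] x  {1,3,5}  => 1  2->1 ok
  [12] y  {4}  => 4  1->4 ok
  [13] z  {0}  => 0  4->0 ok
  [14] x  {1,3,5}  => 3  0->3 ok
  [15] z  {0}  => 0  3->0 ok
  [16] x  {1,3,5}  => 1  0->1 ok
  [17] w  {2}  => 2  1->2 ok
  [18] x  {1,3,5}  => 3  2->3 ok
  [19] x  {1,3,5}  => 5  3->5 ok
  [20] x  {1,3,5}  => 1  5->1 ok
  [21] w  {2}  => 2  1->2 ok
  [22] x  {1,3,5}  => 3  2->3 ok
  [23] z  {0}  => 0  3->0 ok
  [24] x  {1,3,5}  => 1  0->1 ok
  [25] w  {2}  => 2  1->2 ok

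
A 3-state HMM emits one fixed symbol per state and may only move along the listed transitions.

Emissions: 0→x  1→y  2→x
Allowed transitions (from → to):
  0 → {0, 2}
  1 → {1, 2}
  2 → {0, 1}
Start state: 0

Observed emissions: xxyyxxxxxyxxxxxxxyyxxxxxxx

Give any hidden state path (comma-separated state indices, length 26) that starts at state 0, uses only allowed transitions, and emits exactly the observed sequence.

0,2,1,1,2,0,0,0,2,1,2,0,0,2,0,0,2,1,1,2,0,2,0,0,0,2

  0: obs=x cand={0,2} pick 0 [start]
  1: obs=x cand={0,2} pick 2 [0->2 ok]
  2: obs=y cand={1} pick 1 [2->1 ok]
  3: obs=y cand={1} pick 1 [1->1 ok]
  4: obs=x cand={0,2} pick 2 [1->2 ok]
  5: obs=x cand={0,2} pick 0 [2->0 ok]
  6: obs=x cand={0,2} pick 0 [0->0 ok]
  7: obs=x cand={0,2} pick 0 [0->0 ok]
  8: obs=x cand={0,2} pick 2 [0->2 ok]
  9: obs=y cand={1} pick 1 [2->1 ok]
  10: obs=x cand={0,2} pick 2 [1->2 ok]
  11: obs=x cand={0,2} pick 0 [2->0 ok]
  12: obs=x cand={0,2} pick 0 [0->0 ok]
  13: obs=x cand={0,2} pick 2 [0->2 ok]
  14: obs=x cand={0,2} pick 0 [2->0 ok]
  15: obs=x cand={0,2} pick 0 [0->0 ok]
  16: obs=x cand={0,2} pick 2 [0->2 ok]
  17: obs=y cand={1} pick 1 [2->1 ok]
  18: obs=y cand={1} pick 1 [1->1 ok]
  19: obs=x cand={0,2} pick 2 [1->2 ok]
  20: obs=x cand={0,2} pick 0 [2->0 ok]
  21: obs=x cand={0,2} pick 2 [0->2 ok]
  22: obs=x cand={0,2} pick 0 [2->0 ok]
  23: obs=x cand={0,2} pick 0 [0->0 ok]
  24: obs=x cand={0,2} pick 0 [0->0 ok]
  25: obs=x cand={0,2} pick 2 [0->2 ok]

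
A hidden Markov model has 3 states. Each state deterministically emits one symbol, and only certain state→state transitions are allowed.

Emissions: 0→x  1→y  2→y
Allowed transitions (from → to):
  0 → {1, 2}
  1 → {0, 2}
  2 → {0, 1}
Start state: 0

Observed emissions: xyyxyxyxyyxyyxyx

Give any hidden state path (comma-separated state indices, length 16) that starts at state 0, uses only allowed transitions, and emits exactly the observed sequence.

  t0 'x' -> {0}, take 0 (start)
  t1 'y' -> {1,2}, take 1 (0->1 ok)
  t2 'y' -> {1,2}, take 2 (1->2 ok)
  t3 'x' -> {0}, take 0 (2->0 ok)
  t4 'y' -> {1,2}, take 2 (0->2 ok)
  t5 'x' -> {0}, take 0 (2->0 ok)
  t6 'y' -> {1,2}, take 1 (0->1 ok)
  t7 'x' -> {0}, take 0 (1->0 ok)
  t8 'y' -> {1,2}, take 1 (0->1 ok)
  t9 'y' -> {1,2}, take 2 (1->2 ok)
  t10 'x' -> {0}, take 0 (2->0 ok)
  t11 'y' -> {1,2}, take 2 (0->2 ok)
  t12 'y' -> {1,2}, take 1 (2->1 ok)
  t13 'x' -> {0}, take 0 (1->0 ok)
  t14 'y' -> {1,2}, take 2 (0->2 ok)
  t15 'x' -> {0}, take 0 (2->0 ok)

0,1,2,0,2,0,1,0,1,2,0,2,1,0,2,0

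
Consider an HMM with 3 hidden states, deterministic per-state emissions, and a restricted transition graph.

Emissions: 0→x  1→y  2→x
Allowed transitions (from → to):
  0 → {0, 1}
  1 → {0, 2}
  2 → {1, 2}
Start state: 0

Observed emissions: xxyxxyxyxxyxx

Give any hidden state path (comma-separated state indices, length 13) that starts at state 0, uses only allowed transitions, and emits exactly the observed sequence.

0,0,1,0,0,1,2,1,2,2,1,0,0

  pos 0: x in {0,2}, choose 0; start
  pos 1: x in {0,2}, choose 0; 0->0 ok
  pos 2: y in {1}, choose 1; 0->1 ok
  pos 3: x in {0,2}, choose 0; 1->0 ok
  pos 4: x in {0,2}, choose 0; 0->0 ok
  pos 5: y in {1}, choose 1; 0->1 ok
  pos 6: x in {0,2}, choose 2; 1->2 ok
  pos 7: y in {1}, choose 1; 2->1 ok
  pos 8: x in {0,2}, choose 2; 1->2 ok
  pos 9: x in {0,2}, choose 2; 2->2 ok
  pos 10: y in {1}, choose 1; 2->1 ok
  pos 11: x in {0,2}, choose 0; 1->0 ok
  pos 12: x in {0,2}, choose 0; 0->0 ok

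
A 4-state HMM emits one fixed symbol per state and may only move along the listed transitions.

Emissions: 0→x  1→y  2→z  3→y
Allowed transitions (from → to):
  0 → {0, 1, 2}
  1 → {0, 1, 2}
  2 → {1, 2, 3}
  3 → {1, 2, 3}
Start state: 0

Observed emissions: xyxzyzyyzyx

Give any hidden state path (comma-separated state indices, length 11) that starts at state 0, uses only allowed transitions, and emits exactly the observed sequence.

0,1,0,2,3,2,3,1,2,1,0

  0: obs=x cand={0} pick 0 [start]
  1: obs=y cand={1,3} pick 1 [0->1 ok]
  2: obs=x cand={0} pick 0 [1->0 ok]
  3: obs=z cand={2} pick 2 [0->2 ok]
  4: obs=y cand={1,3} pick 3 [2->3 ok]
  5: obs=z cand={2} pick 2 [3->2 ok]
  6: obs=y cand={1,3} pick 3 [2->3 ok]
  7: obs=y cand={1,3} pick 1 [3->1 ok]
  8: obs=z cand={2} pick 2 [1->2 ok]
  9: obs=y cand={1,3} pick 1 [2->1 ok]
  10: obs=x cand={0} pick 0 [1->0 ok]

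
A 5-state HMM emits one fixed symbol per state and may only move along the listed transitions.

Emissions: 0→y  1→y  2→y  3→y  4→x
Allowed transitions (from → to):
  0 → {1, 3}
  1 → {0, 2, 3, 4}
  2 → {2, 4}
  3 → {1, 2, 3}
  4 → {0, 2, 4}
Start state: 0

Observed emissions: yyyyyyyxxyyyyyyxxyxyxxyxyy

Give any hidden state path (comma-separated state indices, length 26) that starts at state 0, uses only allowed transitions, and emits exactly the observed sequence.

  0: obs=y cand={0,1,2,3} pick 0 [start]
  1: obs=y cand={0,1,2,3} pick 3 [0->3 ok]
  2: obs=y cand={0,1,2,3} pick 3 [3->3 ok]
  3: obs=y cand={0,1,2,3} pick 3 [3->3 ok]
  4: obs=y cand={0,1,2,3} pick 1 [3->1 ok]
  5: obs=y cand={0,1,2,3} pick 0 [1->0 ok]
  6: obs=y cand={0,1,2,3} pick 1 [0->1 ok]
  7: obs=x cand={4} pick 4 [1->4 ok]
  8: obs=x cand={4} pick 4 [4->4 ok]
  9: obs=y cand={0,1,2,3} pick 0 [4->0 ok]
  10: obs=y cand={0,1,2,3} pick 1 [0->1 ok]
  11: obs=y cand={0,1,2,3} pick 3 [1->3 ok]
  12: obs=y cand={0,1,2,3} pick 2 [3->2 ok]
  13: obs=y cand={0,1,2,3} pick 2 [2->2 ok]
  14: obs=y cand={0,1,2,3} pick 2 [2->2 ok]
  15: obs=x cand={4} pick 4 [2->4 ok]
  16: obs=x cand={4} pick 4 [4->4 ok]
  17: obs=y cand={0,1,2,3} pick 2 [4->2 ok]
  18: obs=x cand={4} pick 4 [2->4 ok]
  19: obs=y cand={0,1,2,3} pick 2 [4->2 ok]
  20: obs=x cand={4} pick 4 [2->4 ok]
  21: obs=x cand={4} pick 4 [4->4 ok]
  22: obs=y cand={0,1,2,3} pick 2 [4->2 ok]
  23: obs=x cand={4} pick 4 [2->4 ok]
  24: obs=y cand={0,1,2,3} pick 0 [4->0 ok]
  25: obs=y cand={0,1,2,3} pick 1 [0->1 ok]

0,3,3,3,1,0,1,4,4,0,1,3,2,2,2,4,4,2,4,2,4,4,2,4,0,1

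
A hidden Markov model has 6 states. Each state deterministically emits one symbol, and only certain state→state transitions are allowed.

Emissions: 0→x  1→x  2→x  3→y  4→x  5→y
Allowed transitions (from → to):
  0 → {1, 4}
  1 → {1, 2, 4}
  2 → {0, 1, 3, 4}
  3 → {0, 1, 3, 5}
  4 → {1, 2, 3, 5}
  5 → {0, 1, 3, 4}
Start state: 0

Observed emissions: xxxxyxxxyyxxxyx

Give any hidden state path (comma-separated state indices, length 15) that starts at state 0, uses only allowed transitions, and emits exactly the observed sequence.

  [0] x  {0,1,2,4}  => 0  start
  [1] x  {0,1,2,4}  => 4  0->4 ok
  [2] x  {0,1,2,4}  => 1  4->1 ok
  [3] x  {0,1,2,4}  => 4  1->4 ok
  [4] y  {3,5}  => 5  4->5 ok
  [5] x  {0,1,2,4}  => 4  5->4 ok
  [6] x  {0,1,2,4}  => 2  4->2 ok
  [7] x  {0,1,2,4}  => 4  2->4 ok
  [8] y  {3,5}  => 3  4->3 ok
  [9] y  {3,5}  => 3  3->3 ok
  [10] x  {0,1,2,4}  => 1  3->1 ok
  [11] x  {0,1,2,4}  => 2  1->2 ok
  [12] x  {0,1,2,4}  => 4  2->4 ok
  [13] y  {3,5}  => 5  4->5 ok
  [14] x  {0,1,2,4}  => 1  5->1 ok

0,4,1,4,5,4,2,4,3,3,1,2,4,5,1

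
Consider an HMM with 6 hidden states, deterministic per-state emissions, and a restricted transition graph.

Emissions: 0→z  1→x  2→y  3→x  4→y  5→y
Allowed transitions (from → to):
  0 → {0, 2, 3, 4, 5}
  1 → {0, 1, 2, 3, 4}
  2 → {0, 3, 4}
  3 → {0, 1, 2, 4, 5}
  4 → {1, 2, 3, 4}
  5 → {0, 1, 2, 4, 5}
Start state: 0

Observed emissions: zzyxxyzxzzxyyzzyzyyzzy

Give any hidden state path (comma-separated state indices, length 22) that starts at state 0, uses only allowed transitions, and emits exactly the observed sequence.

  pos 0: z in {0}, choose 0; start
  pos 1: z in {0}, choose 0; 0->0 ok
  pos 2: y in {2,4,5}, choose 4; 0->4 ok
  pos 3: x in {1,3}, choose 1; 4->1 ok
  pos 4: x in {1,3}, choose 3; 1->3 ok
  pos 5: y in {2,4,5}, choose 2; 3->2 ok
  pos 6: z in {0}, choose 0; 2->0 ok
  pos 7: x in {1,3}, choose 3; 0->3 ok
  pos 8: z in {0}, choose 0; 3->0 ok
  pos 9: z in {0}, choose 0; 0->0 ok
  pos 10: x in {1,3}, choose 3; 0->3 ok
  pos 11: y in {2,4,5}, choose 4; 3->4 ok
  pos 12: y in {2,4,5}, choose 2; 4->2 ok
  pos 13: z in {0}, choose 0; 2->0 ok
  pos 14: z in {0}, choose 0; 0->0 ok
  pos 15: y in {2,4,5}, choose 2; 0->2 ok
  pos 16: z in {0}, choose 0; 2->0 ok
  pos 17: y in {2,4,5}, choose 4; 0->4 ok
  pos 18: y in {2,4,5}, choose 2; 4->2 ok
  pos 19: z in {0}, choose 0; 2->0 ok
  pos 20: z in {0}, choose 0; 0->0 ok
  pos 21: y in {2,4,5}, choose 5; 0->5 ok

0,0,4,1,3,2,0,3,0,0,3,4,2,0,0,2,0,4,2,0,0,5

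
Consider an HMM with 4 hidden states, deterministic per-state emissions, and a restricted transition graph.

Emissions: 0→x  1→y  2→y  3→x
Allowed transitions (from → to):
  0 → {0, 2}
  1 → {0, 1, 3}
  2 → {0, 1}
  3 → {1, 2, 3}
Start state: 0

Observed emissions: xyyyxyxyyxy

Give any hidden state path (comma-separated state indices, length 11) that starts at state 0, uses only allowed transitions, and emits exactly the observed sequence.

  t0 'x' -> {0,3}, take 0 (start)
  t1 'y' -> {1,2}, take 2 (0->2 ok)
  t2 'y' -> {1,2}, take 1 (2->1 ok)
  t3 'y' -> {1,2}, take 1 (1->1 ok)
  t4 'x' -> {0,3}, take 3 (1->3 ok)
  t5 'y' -> {1,2}, take 1 (3->1 ok)
  t6 'x' -> {0,3}, take 3 (1->3 ok)
  t7 'y' -> {1,2}, take 2 (3->2 ok)
  t8 'y' -> {1,2}, take 1 (2->1 ok)
  t9 'x' -> {0,3}, take 3 (1->3 ok)
  t10 'y' -> {1,2}, take 2 (3->2 ok)

0,2,1,1,3,1,3,2,1,3,2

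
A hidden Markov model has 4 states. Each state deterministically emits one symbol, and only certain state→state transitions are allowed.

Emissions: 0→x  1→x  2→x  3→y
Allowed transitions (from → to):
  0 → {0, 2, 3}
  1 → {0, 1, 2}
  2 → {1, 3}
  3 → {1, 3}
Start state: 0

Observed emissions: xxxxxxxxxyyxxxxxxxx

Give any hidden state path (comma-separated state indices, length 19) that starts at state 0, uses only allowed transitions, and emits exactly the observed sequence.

  t0 'x' -> {0,1,2}, take 0 (start)
  t1 'x' -> {0,1,2}, take 0 (0->0 ok)
  t2 'x' -> {0,1,2}, take 2 (0->2 ok)
  t3 'x' -> {0,1,2}, take 1 (2->1 ok)
  t4 'x' -> {0,1,2}, take 1 (1->1 ok)
  t5 'x' -> {0,1,2}, take 0 (1->0 ok)
  t6 'x' -> {0,1,2}, take 0 (0->0 ok)
  t7 'x' -> {0,1,2}, take 0 (0->0 ok)
  t8 'x' -> {0,1,2}, take 2 (0->2 ok)
  t9 'y' -> {3}, take 3 (2->3 ok)
  t10 'y' -> {3}, take 3 (3->3 ok)
  t11 'x' -> {0,1,2}, take 1 (3->1 ok)
  t12 'x' -> {0,1,2}, take 2 (1->2 ok)
  t13 'x' -> {0,1,2}, take 1 (2->1 ok)
  t14 'x' -> {0,1,2}, take 0 (1->0 ok)
  t15 'x' -> {0,1,2}, take 2 (0->2 ok)
  t16 'x' -> {0,1,2}, take 1 (2->1 ok)
  t17 'x' -> {0,1,2}, take 0 (1->0 ok)
  t18 'x' -> {0,1,2}, take 0 (0->0 ok)

0,0,2,1,1,0,0,0,2,3,3,1,2,1,0,2,1,0,0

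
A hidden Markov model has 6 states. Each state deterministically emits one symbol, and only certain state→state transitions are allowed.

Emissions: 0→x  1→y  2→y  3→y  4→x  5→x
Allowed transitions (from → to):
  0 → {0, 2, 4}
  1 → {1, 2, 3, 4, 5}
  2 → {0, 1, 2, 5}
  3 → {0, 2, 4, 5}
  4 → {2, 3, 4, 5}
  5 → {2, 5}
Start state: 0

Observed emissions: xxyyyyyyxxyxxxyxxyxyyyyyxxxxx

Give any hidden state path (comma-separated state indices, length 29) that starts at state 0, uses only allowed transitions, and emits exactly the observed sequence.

0,4,2,2,2,1,3,2,0,4,2,0,0,4,3,5,5,2,5,2,1,2,1,3,0,0,0,0,0

  [0] x  {0,4,5}  => 0  start
  [1] x  {0,4,5}  => 4  0->4 ok
  [2] y  {1,2,3}  => 2  4->2 ok
  [3] y  {1,2,3}  => 2  2->2 ok
  [4] y  {1,2,3}  => 2  2->2 ok
  [5] y  {1,2,3}  => 1  2->1 ok
  [6] y  {1,2,3}  => 3  1->3 ok
  [7] y  {1,2,3}  => 2  3->2 ok
  [8] x  {0,4,5}  => 0  2->0 ok
  [9] x  {0,4,5}  => 4  0->4 ok
  [10] y  {1,2,3}  => 2  4->2 ok
  [11] x  {0,4,5}  => 0  2->0 ok
  [12] x  {0,4,5}  => 0  0->0 ok
  [13] x  {0,4,5}  => 4  0->4 ok
  [14] y  {1,2,3}  => 3  4->3 ok
  [15] x  {0,4,5}  => 5  3->5 ok
  [16] x  {0,4,5}  => 5  5->5 ok
  [17] y  {1,2,3}  => 2  5->2 ok
  [18] x  {0,4,5}  => 5  2->5 ok
  [19] y  {1,2,3}  => 2  5->2 ok
  [20] y  {1,2,3}  => 1  2->1 ok
  [21] y  {1,2,3}  => 2  1->2 ok
  [22] y  {1,2,3}  => 1  2->1 ok
  [23] y  {1,2,3}  => 3  1->3 ok
  [24] x  {0,4,5}  => 0  3->0 ok
  [25] x  {0,4,5}  => 0  0->0 ok
  [26] x  {0,4,5}  => 0  0->0 ok
  [27] x  {0,4,5}  => 0  0->0 ok
  [28] x  {0,4,5}  => 0  0->0 ok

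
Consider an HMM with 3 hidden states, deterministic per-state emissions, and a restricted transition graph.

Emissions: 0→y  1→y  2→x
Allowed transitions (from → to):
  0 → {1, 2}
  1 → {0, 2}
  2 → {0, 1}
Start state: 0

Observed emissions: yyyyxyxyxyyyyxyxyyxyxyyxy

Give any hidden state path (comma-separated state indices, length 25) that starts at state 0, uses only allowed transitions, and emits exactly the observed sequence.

  pos 0: y in {0,1}, choose 0; start
  pos 1: y in {0,1}, choose 1; 0->1 ok
  pos 2: y in {0,1}, choose 0; 1->0 ok
  pos 3: y in {0,1}, choose 1; 0->1 ok
  pos 4: x in {2}, choose 2; 1->2 ok
  pos 5: y in {0,1}, choose 0; 2->0 ok
  pos 6: x in {2}, choose 2; 0->2 ok
  pos 7: y in {0,1}, choose 0; 2->0 ok
  pos 8: x in {2}, choose 2; 0->2 ok
  pos 9: y in {0,1}, choose 0; 2->0 ok
  pos 10: y in {0,1}, choose 1; 0->1 ok
  pos 11: y in {0,1}, choose 0; 1->0 ok
  pos 12: y in {0,1}, choose 1; 0->1 ok
  pos 13: x in {2}, choose 2; 1->2 ok
  pos 14: y in {0,1}, choose 0; 2->0 ok
  pos 15: x in {2}, choose 2; 0->2 ok
  pos 16: y in {0,1}, choose 1; 2->1 ok
  pos 17: y in {0,1}, choose 0; 1->0 ok
  pos 18: x in {2}, choose 2; 0->2 ok
  pos 19: y in {0,1}, choose 0; 2->0 ok
  pos 20: x in {2}, choose 2; 0->2 ok
  pos 21: y in {0,1}, choose 0; 2->0 ok
  pos 22: y in {0,1}, choose 1; 0->1 ok
  pos 23: x in {2}, choose 2; 1->2 ok
  pos 24: y in {0,1}, choose 0; 2->0 ok

0,1,0,1,2,0,2,0,2,0,1,0,1,2,0,2,1,0,2,0,2,0,1,2,0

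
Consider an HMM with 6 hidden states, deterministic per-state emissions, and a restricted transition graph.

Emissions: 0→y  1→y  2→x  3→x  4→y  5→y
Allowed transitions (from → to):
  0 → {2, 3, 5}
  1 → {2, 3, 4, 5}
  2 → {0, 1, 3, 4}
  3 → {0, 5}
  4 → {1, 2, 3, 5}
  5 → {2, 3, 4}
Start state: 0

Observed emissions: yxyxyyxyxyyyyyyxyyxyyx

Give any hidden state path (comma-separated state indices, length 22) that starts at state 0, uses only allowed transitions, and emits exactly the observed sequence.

  t0 'y' -> {0,1,4,5}, take 0 (start)
  t1 'x' -> {2,3}, take 3 (0->3 ok)
  t2 'y' -> {0,1,4,5}, take 0 (3->0 ok)
  t3 'x' -> {2,3}, take 2 (0->2 ok)
  t4 'y' -> {0,1,4,5}, take 0 (2->0 ok)
  t5 'y' -> {0,1,4,5}, take 5 (0->5 ok)
  t6 'x' -> {2,3}, take 2 (5->2 ok)
  t7 'y' -> {0,1,4,5}, take 0 (2->0 ok)
  t8 'x' -> {2,3}, take 3 (0->3 ok)
  t9 'y' -> {0,1,4,5}, take 0 (3->0 ok)
  t10 'y' -> {0,1,4,5}, take 5 (0->5 ok)
  t11 'y' -> {0,1,4,5}, take 4 (5->4 ok)
  t12 'y' -> {0,1,4,5}, take 5 (4->5 ok)
  t13 'y' -> {0,1,4,5}, take 4 (5->4 ok)
  t14 'y' -> {0,1,4,5}, take 5 (4->5 ok)
  t15 'x' -> {2,3}, take 2 (5->2 ok)
  t16 'y' -> {0,1,4,5}, take 1 (2->1 ok)
  t17 'y' -> {0,1,4,5}, take 4 (1->4 ok)
  t18 'x' -> {2,3}, take 2 (4->2 ok)
  t19 'y' -> {0,1,4,5}, take 1 (2->1 ok)
  t20 'y' -> {0,1,4,5}, take 5 (1->5 ok)
  t21 'x' -> {2,3}, take 2 (5->2 ok)

0,3,0,2,0,5,2,0,3,0,5,4,5,4,5,2,1,4,2,1,5,2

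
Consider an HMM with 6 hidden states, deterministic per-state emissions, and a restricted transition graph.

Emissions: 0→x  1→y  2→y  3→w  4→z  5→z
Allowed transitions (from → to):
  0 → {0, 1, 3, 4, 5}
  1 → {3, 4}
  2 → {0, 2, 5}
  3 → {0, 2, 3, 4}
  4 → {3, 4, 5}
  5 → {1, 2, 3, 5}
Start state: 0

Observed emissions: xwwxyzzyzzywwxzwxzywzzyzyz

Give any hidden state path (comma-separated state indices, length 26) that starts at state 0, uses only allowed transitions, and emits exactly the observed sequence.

  pos 0: x in {0}, choose 0; start
  pos 1: w in {3}, choose 3; 0->3 ok
  pos 2: w in {3}, choose 3; 3->3 ok
  pos 3: x in {0}, choose 0; 3->0 ok
  pos 4: y in {1,2}, choose 1; 0->1 ok
  pos 5: z in {4,5}, choose 4; 1->4 ok
  pos 6: z in {4,5}, choose 5; 4->5 ok
  pos 7: y in {1,2}, choose 1; 5->1 ok
  pos 8: z in {4,5}, choose 4; 1->4 ok
  pos 9: z in {4,5}, choose 5; 4->5 ok
  pos 10: y in {1,2}, choose 1; 5->1 ok
  pos 11: w in {3}, choose 3; 1->3 ok
  pos 12: w in {3}, choose 3; 3->3 ok
  pos 13: x in {0}, choose 0; 3->0 ok
  pos 14: z in {4,5}, choose 5; 0->5 ok
  pos 15: w in {3}, choose 3; 5->3 ok
  pos 16: x in {0}, choose 0; 3->0 ok
  pos 17: z in {4,5}, choose 5; 0->5 ok
  pos 18: y in {1,2}, choose 1; 5->1 ok
  pos 19: w in {3}, choose 3; 1->3 ok
  pos 20: z in {4,5}, choose 4; 3->4 ok
  pos 21: z in {4,5}, choose 5; 4->5 ok
  pos 22: y in {1,2}, choose 2; 5->2 ok
  pos 23: z in {4,5}, choose 5; 2->5 ok
  pos 24: y in {1,2}, choose 1; 5->1 ok
  pos 25: z in {4,5}, choose 4; 1->4 ok

0,3,3,0,1,4,5,1,4,5,1,3,3,0,5,3,0,5,1,3,4,5,2,5,1,4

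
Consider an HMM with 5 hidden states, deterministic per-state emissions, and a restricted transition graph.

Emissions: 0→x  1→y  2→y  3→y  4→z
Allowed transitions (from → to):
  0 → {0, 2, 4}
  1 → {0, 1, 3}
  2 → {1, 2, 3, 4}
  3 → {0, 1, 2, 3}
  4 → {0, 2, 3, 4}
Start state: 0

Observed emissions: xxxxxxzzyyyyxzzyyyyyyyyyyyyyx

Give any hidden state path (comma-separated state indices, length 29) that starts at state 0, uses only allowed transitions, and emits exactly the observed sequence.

  0: obs=x cand={0} pick 0 [start]
  1: obs=x cand={0} pick 0 [0->0 ok]
  2: obs=x cand={0} pick 0 [0->0 ok]
  3: obs=x cand={0} pick 0 [0->0 ok]
  4: obs=x cand={0} pick 0 [0->0 ok]
  5: obs=x cand={0} pick 0 [0->0 ok]
  6: obs=z cand={4} pick 4 [0->4 ok]
  7: obs=z cand={4} pick 4 [4->4 ok]
  8: obs=y cand={1,2,3} pick 2 [4->2 ok]
  9: obs=y cand={1,2,3} pick 3 [2->3 ok]
  10: obs=y cand={1,2,3} pick 2 [3->2 ok]
  11: obs=y cand={1,2,3} pick 1 [2->1 ok]
  12: obs=x cand={0} pick 0 [1->0 ok]
  13: obs=z cand={4} pick 4 [0->4 ok]
  14: obs=z cand={4} pick 4 [4->4 ok]
  15: obs=y cand={1,2,3} pick 2 [4->2 ok]
  16: obs=y cand={1,2,3} pick 1 [2->1 ok]
  17: obs=y cand={1,2,3} pick 1 [1->1 ok]
  18: obs=y cand={1,2,3} pick 1 [1->1 ok]
  19: obs=y cand={1,2,3} pick 3 [1->3 ok]
  20: obs=y cand={1,2,3} pick 1 [3->1 ok]
  21: obs=y cand={1,2,3} pick 1 [1->1 ok]
  22: obs=y cand={1,2,3} pick 1 [1->1 ok]
  23: obs=y cand={1,2,3} pick 3 [1->3 ok]
  24: obs=y cand={1,2,3} pick 1 [3->1 ok]
  25: obs=y cand={1,2,3} pick 3 [1->3 ok]
  26: obs=y cand={1,2,3} pick 3 [3->3 ok]
  27: obs=y cand={1,2,3} pick 3 [3->3 ok]
  28: obs=x cand={0} pick 0 [3->0 ok]

0,0,0,0,0,0,4,4,2,3,2,1,0,4,4,2,1,1,1,3,1,1,1,3,1,3,3,3,0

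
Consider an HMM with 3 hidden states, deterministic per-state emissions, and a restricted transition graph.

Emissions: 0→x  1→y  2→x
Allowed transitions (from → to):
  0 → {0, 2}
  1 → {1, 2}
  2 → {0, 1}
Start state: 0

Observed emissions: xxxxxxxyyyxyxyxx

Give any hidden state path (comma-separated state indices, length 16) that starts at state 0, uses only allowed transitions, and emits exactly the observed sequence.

  pos 0: x in {0,2}, choose 0; start
  pos 1: x in {0,2}, choose 0; 0->0 ok
  pos 2: x in {0,2}, choose 2; 0->2 ok
  pos 3: x in {0,2}, choose 0; 2->0 ok
  pos 4: x in {0,2}, choose 0; 0->0 ok
  pos 5: x in {0,2}, choose 0; 0->0 ok
  pos 6: x in {0,2}, choose 2; 0->2 ok
  pos 7: y in {1}, choose 1; 2->1 ok
  pos 8: y in {1}, choose 1; 1->1 ok
  pos 9: y in {1}, choose 1; 1->1 ok
  pos 10: x in {0,2}, choose 2; 1->2 ok
  pos 11: y in {1}, choose 1; 2->1 ok
  pos 12: x in {0,2}, choose 2; 1->2 ok
  pos 13: y in {1}, choose 1; 2->1 ok
  pos 14: x in {0,2}, choose 2; 1->2 ok
  pos 15: x in {0,2}, choose 0; 2->0 ok

0,0,2,0,0,0,2,1,1,1,2,1,2,1,2,0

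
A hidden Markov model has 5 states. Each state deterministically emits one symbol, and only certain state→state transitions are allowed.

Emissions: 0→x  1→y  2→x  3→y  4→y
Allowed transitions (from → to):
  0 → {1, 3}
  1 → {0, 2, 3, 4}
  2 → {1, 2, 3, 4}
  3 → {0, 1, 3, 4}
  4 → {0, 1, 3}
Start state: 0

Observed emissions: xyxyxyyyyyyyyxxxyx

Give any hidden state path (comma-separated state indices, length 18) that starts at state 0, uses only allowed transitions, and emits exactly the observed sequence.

  pos 0: x in {0,2}, choose 0; start
  pos 1: y in {1,3,4}, choose 1; 0->1 ok
  pos 2: x in {0,2}, choose 0; 1->0 ok
  pos 3: y in {1,3,4}, choose 1; 0->1 ok
  pos 4: x in {0,2}, choose 0; 1->0 ok
  pos 5: y in {1,3,4}, choose 3; 0->3 ok
  pos 6: y in {1,3,4}, choose 1; 3->1 ok
  pos 7: y in {1,3,4}, choose 4; 1->4 ok
  pos 8: y in {1,3,4}, choose 1; 4->1 ok
  pos 9: y in {1,3,4}, choose 3; 1->3 ok
  pos 10: y in {1,3,4}, choose 3; 3->3 ok
  pos 11: y in {1,3,4}, choose 3; 3->3 ok
  pos 12: y in {1,3,4}, choose 1; 3->1 ok
  pos 13: x in {0,2}, choose 2; 1->2 ok
  pos 14: x in {0,2}, choose 2; 2->2 ok
  pos 15: x in {0,2}, choose 2; 2->2 ok
  pos 16: y in {1,3,4}, choose 1; 2->1 ok
  pos 17: x in {0,2}, choose 2; 1->2 ok

0,1,0,1,0,3,1,4,1,3,3,3,1,2,2,2,1,2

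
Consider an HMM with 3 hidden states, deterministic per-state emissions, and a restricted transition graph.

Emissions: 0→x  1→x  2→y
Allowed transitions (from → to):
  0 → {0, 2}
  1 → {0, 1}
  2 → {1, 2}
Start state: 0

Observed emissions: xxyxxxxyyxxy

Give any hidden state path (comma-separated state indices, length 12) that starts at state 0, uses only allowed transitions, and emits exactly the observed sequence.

0,0,2,1,1,1,0,2,2,1,0,2

  [0] x  {0,1}  => 0  start
  [1] x  {0,1}  => 0  0->0 ok
  [2] y  {2}  => 2  0->2 ok
  [3] x  {0,1}  => 1  2->1 ok
  [4] x  {0,1}  => 1  1->1 ok
  [5] x  {0,1}  => 1  1->1 ok
  [6] x  {0,1}  => 0  1->0 ok
  [7] y  {2}  => 2  0->2 ok
  [8] y  {2}  => 2  2->2 ok
  [9] x  {0,1}  => 1  2->1 ok
  [10] x  {0,1}  => 0  1->0 ok
  [11] y  {2}  => 2  0->2 ok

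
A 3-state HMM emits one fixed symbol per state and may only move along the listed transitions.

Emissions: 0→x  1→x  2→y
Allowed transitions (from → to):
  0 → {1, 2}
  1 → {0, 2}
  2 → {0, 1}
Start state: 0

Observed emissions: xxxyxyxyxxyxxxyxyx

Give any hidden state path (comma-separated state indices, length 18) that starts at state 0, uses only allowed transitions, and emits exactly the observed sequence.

0,1,0,2,0,2,0,2,1,0,2,1,0,1,2,1,2,0

  pos 0: x in {0,1}, choose 0; start
  pos 1: x in {0,1}, choose 1; 0->1 ok
  pos 2: x in {0,1}, choose 0; 1->0 ok
  pos 3: y in {2}, choose 2; 0->2 ok
  pos 4: x in {0,1}, choose 0; 2->0 ok
  pos 5: y in {2}, choose 2; 0->2 ok
  pos 6: x in {0,1}, choose 0; 2->0 ok
  pos 7: y in {2}, choose 2; 0->2 ok
  pos 8: x in {0,1}, choose 1; 2->1 ok
  pos 9: x in {0,1}, choose 0; 1->0 ok
  pos 10: y in {2}, choose 2; 0->2 ok
  pos 11: x in {0,1}, choose 1; 2->1 ok
  pos 12: x in {0,1}, choose 0; 1->0 ok
  pos 13: x in {0,1}, choose 1; 0->1 ok
  pos 14: y in {2}, choose 2; 1->2 ok
  pos 15: x in {0,1}, choose 1; 2->1 ok
  pos 16: y in {2}, choose 2; 1->2 ok
  pos 17: x in {0,1}, choose 0; 2->0 ok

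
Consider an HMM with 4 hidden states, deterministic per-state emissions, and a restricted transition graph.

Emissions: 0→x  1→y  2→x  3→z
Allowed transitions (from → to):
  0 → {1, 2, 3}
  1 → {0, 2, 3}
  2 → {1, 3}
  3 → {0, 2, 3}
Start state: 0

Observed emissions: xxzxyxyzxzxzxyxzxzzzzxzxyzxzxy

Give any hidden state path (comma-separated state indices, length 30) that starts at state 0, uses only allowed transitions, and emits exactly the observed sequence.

0,2,3,0,1,2,1,3,2,3,0,3,2,1,2,3,2,3,3,3,3,2,3,2,1,3,2,3,2,1

  t0 'x' -> {0,2}, take 0 (start)
  t1 'x' -> {0,2}, take 2 (0->2 ok)
  t2 'z' -> {3}, take 3 (2->3 ok)
  t3 'x' -> {0,2}, take 0 (3->0 ok)
  t4 'y' -> {1}, take 1 (0->1 ok)
  t5 'x' -> {0,2}, take 2 (1->2 ok)
  t6 'y' -> {1}, take 1 (2->1 ok)
  t7 'z' -> {3}, take 3 (1->3 ok)
  t8 'x' -> {0,2}, take 2 (3->2 ok)
  t9 'z' -> {3}, take 3 (2->3 ok)
  t10 'x' -> {0,2}, take 0 (3->0 ok)
  t11 'z' -> {3}, take 3 (0->3 ok)
  t12 'x' -> {0,2}, take 2 (3->2 ok)
  t13 'y' -> {1}, take 1 (2->1 ok)
  t14 'x' -> {0,2}, take 2 (1->2 ok)
  t15 'z' -> {3}, take 3 (2->3 ok)
  t16 'x' -> {0,2}, take 2 (3->2 ok)
  t17 'z' -> {3}, take 3 (2->3 ok)
  t18 'z' -> {3}, take 3 (3->3 ok)
  t19 'z' -> {3}, take 3 (3->3 ok)
  t20 'z' -> {3}, take 3 (3->3 ok)
  t21 'x' -> {0,2}, take 2 (3->2 ok)
  t22 'z' -> {3}, take 3 (2->3 ok)
  t23 'x' -> {0,2}, take 2 (3->2 ok)
  t24 'y' -> {1}, take 1 (2->1 ok)
  t25 'z' -> {3}, take 3 (1->3 ok)
  t26 'x' -> {0,2}, take 2 (3->2 ok)
  t27 'z' -> {3}, take 3 (2->3 ok)
  t28 'x' -> {0,2}, take 2 (3->2 ok)
  t29 'y' -> {1}, take 1 (2->1 ok)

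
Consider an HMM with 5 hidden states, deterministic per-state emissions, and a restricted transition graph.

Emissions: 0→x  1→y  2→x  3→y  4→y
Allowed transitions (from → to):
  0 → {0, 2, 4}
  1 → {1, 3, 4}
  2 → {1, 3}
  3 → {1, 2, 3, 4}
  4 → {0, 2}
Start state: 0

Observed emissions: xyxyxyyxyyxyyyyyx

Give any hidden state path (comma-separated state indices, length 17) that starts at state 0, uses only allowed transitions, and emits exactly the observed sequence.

  t0 'x' -> {0,2}, take 0 (start)
  t1 'y' -> {1,3,4}, take 4 (0->4 ok)
  t2 'x' -> {0,2}, take 0 (4->0 ok)
  t3 'y' -> {1,3,4}, take 4 (0->4 ok)
  t4 'x' -> {0,2}, take 2 (4->2 ok)
  t5 'y' -> {1,3,4}, take 1 (2->1 ok)
  t6 'y' -> {1,3,4}, take 4 (1->4 ok)
  t7 'x' -> {0,2}, take 2 (4->2 ok)
  t8 'y' -> {1,3,4}, take 3 (2->3 ok)
  t9 'y' -> {1,3,4}, take 4 (3->4 ok)
  t10 'x' -> {0,2}, take 2 (4->2 ok)
  t11 'y' -> {1,3,4}, take 3 (2->3 ok)
  t12 'y' -> {1,3,4}, take 3 (3->3 ok)
  t13 'y' -> {1,3,4}, take 3 (3->3 ok)
  t14 'y' -> {1,3,4}, take 1 (3->1 ok)
  t15 'y' -> {1,3,4}, take 4 (1->4 ok)
  t16 'x' -> {0,2}, take 0 (4->0 ok)

0,4,0,4,2,1,4,2,3,4,2,3,3,3,1,4,0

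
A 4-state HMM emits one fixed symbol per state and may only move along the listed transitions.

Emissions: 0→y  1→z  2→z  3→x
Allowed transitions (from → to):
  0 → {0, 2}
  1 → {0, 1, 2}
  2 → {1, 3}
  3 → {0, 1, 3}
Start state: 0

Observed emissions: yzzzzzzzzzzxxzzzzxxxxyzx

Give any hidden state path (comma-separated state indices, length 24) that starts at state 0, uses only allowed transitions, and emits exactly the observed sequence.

  t0 'y' -> {0}, take 0 (start)
  t1 'z' -> {1,2}, take 2 (0->2 ok)
  t2 'z' -> {1,2}, take 1 (2->1 ok)
  t3 'z' -> {1,2}, take 1 (1->1 ok)
  t4 'z' -> {1,2}, take 1 (1->1 ok)
  t5 'z' -> {1,2}, take 2 (1->2 ok)
  t6 'z' -> {1,2}, take 1 (2->1 ok)
  t7 'z' -> {1,2}, take 1 (1->1 ok)
  t8 'z' -> {1,2}, take 2 (1->2 ok)
  t9 'z' -> {1,2}, take 1 (2->1 ok)
  t10 'z' -> {1,2}, take 2 (1->2 ok)
  t11 'x' -> {3}, take 3 (2->3 ok)
  t12 'x' -> {3}, take 3 (3->3 ok)
  t13 'z' -> {1,2}, take 1 (3->1 ok)
  t14 'z' -> {1,2}, take 2 (1->2 ok)
  t15 'z' -> {1,2}, take 1 (2->1 ok)
  t16 'z' -> {1,2}, take 2 (1->2 ok)
  t17 'x' -> {3}, take 3 (2->3 ok)
  t18 'x' -> {3}, take 3 (3->3 ok)
  t19 'x' -> {3}, take 3 (3->3 ok)
  t20 'x' -> {3}, take 3 (3->3 ok)
  t21 'y' -> {0}, take 0 (3->0 ok)
  t22 'z' -> {1,2}, take 2 (0->2 ok)
  t23 'x' -> {3}, take 3 (2->3 ok)

0,2,1,1,1,2,1,1,2,1,2,3,3,1,2,1,2,3,3,3,3,0,2,3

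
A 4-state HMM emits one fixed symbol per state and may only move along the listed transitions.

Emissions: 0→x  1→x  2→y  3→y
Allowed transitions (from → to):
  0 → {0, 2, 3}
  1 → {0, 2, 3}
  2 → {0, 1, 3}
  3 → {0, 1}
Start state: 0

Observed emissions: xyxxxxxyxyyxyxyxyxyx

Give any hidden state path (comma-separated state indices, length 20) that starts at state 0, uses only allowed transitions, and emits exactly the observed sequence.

  pos 0: x in {0,1}, choose 0; start
  pos 1: y in {2,3}, choose 2; 0->2 ok
  pos 2: x in {0,1}, choose 1; 2->1 ok
  pos 3: x in {0,1}, choose 0; 1->0 ok
  pos 4: x in {0,1}, choose 0; 0->0 ok
  pos 5: x in {0,1}, choose 0; 0->0 ok
  pos 6: x in {0,1}, choose 0; 0->0 ok
  pos 7: y in {2,3}, choose 2; 0->2 ok
  pos 8: x in {0,1}, choose 0; 2->0 ok
  pos 9: y in {2,3}, choose 2; 0->2 ok
  pos 10: y in {2,3}, choose 3; 2->3 ok
  pos 11: x in {0,1}, choose 1; 3->1 ok
  pos 12: y in {2,3}, choose 3; 1->3 ok
  pos 13: x in {0,1}, choose 0; 3->0 ok
  pos 14: y in {2,3}, choose 3; 0->3 ok
  pos 15: x in {0,1}, choose 1; 3->1 ok
  pos 16: y in {2,3}, choose 3; 1->3 ok
  pos 17: x in {0,1}, choose 0; 3->0 ok
  pos 18: y in {2,3}, choose 3; 0->3 ok
  pos 19: x in {0,1}, choose 0; 3->0 ok

0,2,1,0,0,0,0,2,0,2,3,1,3,0,3,1,3,0,3,0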